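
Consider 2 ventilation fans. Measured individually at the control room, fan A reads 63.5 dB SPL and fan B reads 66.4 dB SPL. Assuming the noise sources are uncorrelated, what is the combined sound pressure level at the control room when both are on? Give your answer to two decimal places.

Incoherent sources sum as intensities:
L_total = 10·log₁₀(10^(63.5/10) + 10^(66.4/10)) = 10·log₁₀(6604000) = 68.20 dB SPL.

68.20 dB SPL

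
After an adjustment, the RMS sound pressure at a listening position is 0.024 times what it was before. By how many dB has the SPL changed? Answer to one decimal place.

Sound pressure is an amplitude quantity: ΔL = 20·log₁₀(p₂/p₁).
20·log₁₀(0.024) = -32.4 dB.

-32.4 dB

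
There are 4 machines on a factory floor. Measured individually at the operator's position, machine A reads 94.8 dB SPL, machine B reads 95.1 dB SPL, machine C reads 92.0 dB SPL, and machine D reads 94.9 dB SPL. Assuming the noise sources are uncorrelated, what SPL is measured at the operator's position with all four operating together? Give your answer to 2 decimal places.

100.39 dB SPL

Add the sources as powers (linear), then convert back to dB:
L_total = 10·log₁₀(10^(94.8/10) + 10^(95.1/10) + 10^(92.0/10) + 10^(94.9/10)) = 10·log₁₀(10931000000) = 100.39 dB SPL.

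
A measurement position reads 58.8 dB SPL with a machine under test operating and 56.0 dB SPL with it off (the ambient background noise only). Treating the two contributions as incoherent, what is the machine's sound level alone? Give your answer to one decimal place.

Remove the background by subtracting linear intensities:
L_src = 10·log₁₀(10^(58.8/10) − 10^(56.0/10)) = 10·log₁₀(360500) = 55.6 dB SPL.

55.6 dB SPL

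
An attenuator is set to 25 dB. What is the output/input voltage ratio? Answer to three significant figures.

0.0562

Voltage ratio = 10^(dB/20).
10^(-25/20) = 10^(-1.250) = 0.0562.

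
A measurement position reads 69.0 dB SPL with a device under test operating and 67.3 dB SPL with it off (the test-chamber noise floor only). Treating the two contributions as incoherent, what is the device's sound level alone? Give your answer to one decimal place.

64.1 dB SPL

Background correction is a power subtraction:
L_src = 10·log₁₀(10^(69.0/10) − 10^(67.3/10)) = 10·log₁₀(2573000) = 64.1 dB SPL.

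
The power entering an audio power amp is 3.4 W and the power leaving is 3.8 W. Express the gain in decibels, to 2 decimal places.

0.48 dB

Power is a power quantity, so gain = 10·log₁₀(P_out/P_in).
10·log₁₀(3.8/3.4) = 10·log₁₀(1.118) = 0.48 dB.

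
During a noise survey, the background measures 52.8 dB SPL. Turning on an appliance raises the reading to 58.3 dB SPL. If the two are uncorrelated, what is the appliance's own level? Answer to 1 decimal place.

56.9 dB SPL

Subtract intensities: L_src = 10·log₁₀(10^(L_total/10) − 10^(L_bg/10)).
L_src = 10·log₁₀(10^(58.3/10) − 10^(52.8/10)) = 10·log₁₀(485500) = 56.9 dB SPL.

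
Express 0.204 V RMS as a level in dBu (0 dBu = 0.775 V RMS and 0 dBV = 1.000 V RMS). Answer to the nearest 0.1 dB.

dBu = 20·log₁₀(V / 0.775 V).
20·log₁₀(0.204/0.775) = -11.6 dBu.

-11.6 dBu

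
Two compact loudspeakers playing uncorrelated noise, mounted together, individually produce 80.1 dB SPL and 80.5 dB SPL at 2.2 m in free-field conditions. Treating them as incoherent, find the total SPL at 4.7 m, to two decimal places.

Combined at 2.2 m: 10·log₁₀(10^(80.1/10)+10^(80.5/10)) = 83.315 dB SPL.
Then apply −20·log₁₀(4.7/2.2) = -6.594 dB → 76.72 dB SPL.

76.72 dB SPL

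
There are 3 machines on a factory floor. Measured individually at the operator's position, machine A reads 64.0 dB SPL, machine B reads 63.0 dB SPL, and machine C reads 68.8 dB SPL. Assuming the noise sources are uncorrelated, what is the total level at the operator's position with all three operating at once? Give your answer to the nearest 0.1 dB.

70.8 dB SPL

Uncorrelated sources add in intensity (power), not in dB.
L_total = 10·log₁₀(10^(64.0/10) + 10^(63.0/10) + 10^(68.8/10)) = 10·log₁₀(12090000) = 70.8 dB SPL.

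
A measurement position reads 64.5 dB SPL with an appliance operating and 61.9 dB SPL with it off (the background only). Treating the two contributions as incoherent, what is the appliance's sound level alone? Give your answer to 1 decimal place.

Remove the background by subtracting linear intensities:
L_src = 10·log₁₀(10^(64.5/10) − 10^(61.9/10)) = 10·log₁₀(1270000) = 61.0 dB SPL.

61.0 dB SPL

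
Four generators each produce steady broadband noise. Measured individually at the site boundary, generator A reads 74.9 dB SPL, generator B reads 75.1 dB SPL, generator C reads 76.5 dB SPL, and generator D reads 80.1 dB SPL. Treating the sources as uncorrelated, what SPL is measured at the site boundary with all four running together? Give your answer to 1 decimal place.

83.2 dB SPL

Uncorrelated sources add in intensity (power), not in dB.
L_total = 10·log₁₀(10^(74.9/10) + 10^(75.1/10) + 10^(76.5/10) + 10^(80.1/10)) = 10·log₁₀(210300000) = 83.2 dB SPL.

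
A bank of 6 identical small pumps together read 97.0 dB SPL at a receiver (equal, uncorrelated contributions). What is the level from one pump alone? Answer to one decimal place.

89.2 dB SPL

6 equal incoherent sources add 10·log₁₀(6) = 7.78 dB over one source.
L_one = 97.0 − 7.78 = 89.2 dB SPL.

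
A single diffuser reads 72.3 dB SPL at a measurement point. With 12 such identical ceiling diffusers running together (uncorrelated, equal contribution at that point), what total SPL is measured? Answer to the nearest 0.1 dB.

12 equal incoherent sources raise the level by 10·log₁₀(12) = 10.79 dB.
L_total = 72.3 + 10.79 = 83.1 dB SPL.

83.1 dB SPL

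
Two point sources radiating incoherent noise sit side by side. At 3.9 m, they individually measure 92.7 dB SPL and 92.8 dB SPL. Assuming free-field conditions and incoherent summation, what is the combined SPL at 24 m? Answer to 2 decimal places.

79.98 dB SPL

Combined at 3.9 m: 10·log₁₀(10^(92.7/10)+10^(92.8/10)) = 95.761 dB SPL.
Then apply −20·log₁₀(24/3.9) = -15.783 dB → 79.98 dB SPL.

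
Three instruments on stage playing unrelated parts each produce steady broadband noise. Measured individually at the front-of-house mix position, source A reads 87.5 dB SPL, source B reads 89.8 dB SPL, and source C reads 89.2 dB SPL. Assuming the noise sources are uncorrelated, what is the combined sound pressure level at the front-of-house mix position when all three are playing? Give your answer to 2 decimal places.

Uncorrelated sources add in intensity (power), not in dB.
L_total = 10·log₁₀(10^(87.5/10) + 10^(89.8/10) + 10^(89.2/10)) = 10·log₁₀(2349000000) = 93.71 dB SPL.

93.71 dB SPL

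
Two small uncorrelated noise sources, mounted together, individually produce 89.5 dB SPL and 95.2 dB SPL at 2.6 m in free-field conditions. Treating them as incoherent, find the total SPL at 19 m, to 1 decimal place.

79.0 dB SPL

Combined at 2.6 m: 10·log₁₀(10^(89.5/10)+10^(95.2/10)) = 96.24 dB SPL.
Then apply −20·log₁₀(19/2.6) = -17.28 dB → 79.0 dB SPL.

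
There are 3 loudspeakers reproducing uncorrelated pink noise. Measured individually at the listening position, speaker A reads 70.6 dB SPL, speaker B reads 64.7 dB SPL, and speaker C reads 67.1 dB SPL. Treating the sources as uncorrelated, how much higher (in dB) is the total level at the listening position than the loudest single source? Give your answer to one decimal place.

Incoherent sources sum as intensities:
L_total = 10·log₁₀(10^(70.6/10) + 10^(64.7/10) + 10^(67.1/10)) = 72.91 dB SPL.
Excess over the loudest (70.6 dB): 72.91 − 70.6 = 2.3 dB.

2.3 dB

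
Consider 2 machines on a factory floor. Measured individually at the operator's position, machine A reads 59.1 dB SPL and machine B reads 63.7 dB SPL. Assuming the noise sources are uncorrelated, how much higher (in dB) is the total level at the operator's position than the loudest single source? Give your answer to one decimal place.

Incoherent sources sum as intensities:
L_total = 10·log₁₀(10^(59.1/10) + 10^(63.7/10)) = 64.99 dB SPL.
Excess over the loudest (63.7 dB): 64.99 − 63.7 = 1.3 dB.

1.3 dB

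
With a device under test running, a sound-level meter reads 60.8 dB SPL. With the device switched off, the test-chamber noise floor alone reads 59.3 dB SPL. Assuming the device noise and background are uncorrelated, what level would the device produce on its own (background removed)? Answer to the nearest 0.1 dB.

Background correction is a power subtraction:
L_src = 10·log₁₀(10^(60.8/10) − 10^(59.3/10)) = 10·log₁₀(351100) = 55.5 dB SPL.

55.5 dB SPL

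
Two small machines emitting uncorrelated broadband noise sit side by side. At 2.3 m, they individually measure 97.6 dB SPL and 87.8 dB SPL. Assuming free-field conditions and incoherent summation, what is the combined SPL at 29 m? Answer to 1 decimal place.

76.0 dB SPL

Combined at 2.3 m: 10·log₁₀(10^(97.6/10)+10^(87.8/10)) = 98.03 dB SPL.
Then apply −20·log₁₀(29/2.3) = -22.01 dB → 76.0 dB SPL.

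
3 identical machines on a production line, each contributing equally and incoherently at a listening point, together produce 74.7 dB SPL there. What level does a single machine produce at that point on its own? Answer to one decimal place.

3 equal incoherent sources add 10·log₁₀(3) = 4.77 dB over one source.
L_one = 74.7 − 4.77 = 69.9 dB SPL.

69.9 dB SPL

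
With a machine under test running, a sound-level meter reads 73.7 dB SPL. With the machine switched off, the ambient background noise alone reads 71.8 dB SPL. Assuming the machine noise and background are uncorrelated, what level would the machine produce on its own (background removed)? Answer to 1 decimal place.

Remove the background by subtracting linear intensities:
L_src = 10·log₁₀(10^(73.7/10) − 10^(71.8/10)) = 10·log₁₀(8307000) = 69.2 dB SPL.

69.2 dB SPL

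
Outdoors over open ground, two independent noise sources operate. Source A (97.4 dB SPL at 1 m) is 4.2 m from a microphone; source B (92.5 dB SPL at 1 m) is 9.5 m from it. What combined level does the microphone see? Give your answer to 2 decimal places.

At the listener: L_A = 97.4 − 20·log₁₀(4.2) = 84.935 dB; L_B = 92.5 − 20·log₁₀(9.5) = 72.946 dB.
Combined: 10·log₁₀(10^(84.935/10)+10^(72.946/10)) = 85.20 dB SPL.

85.20 dB SPL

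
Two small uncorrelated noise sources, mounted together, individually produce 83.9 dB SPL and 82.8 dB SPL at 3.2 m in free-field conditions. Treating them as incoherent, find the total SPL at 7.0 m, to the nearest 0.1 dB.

Combined at 3.2 m: 10·log₁₀(10^(83.9/10)+10^(82.8/10)) = 86.40 dB SPL.
Then apply −20·log₁₀(7.0/3.2) = -6.80 dB → 79.6 dB SPL.

79.6 dB SPL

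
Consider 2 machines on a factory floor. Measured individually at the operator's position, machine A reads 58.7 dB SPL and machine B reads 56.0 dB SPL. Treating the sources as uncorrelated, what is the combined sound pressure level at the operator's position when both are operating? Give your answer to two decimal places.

60.57 dB SPL

Incoherent sources sum as intensities:
L_total = 10·log₁₀(10^(58.7/10) + 10^(56.0/10)) = 10·log₁₀(1139000) = 60.57 dB SPL.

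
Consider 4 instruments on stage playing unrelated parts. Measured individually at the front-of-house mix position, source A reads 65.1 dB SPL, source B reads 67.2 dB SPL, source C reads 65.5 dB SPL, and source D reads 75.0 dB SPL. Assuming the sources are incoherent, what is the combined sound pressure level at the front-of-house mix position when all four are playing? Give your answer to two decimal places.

76.40 dB SPL

Incoherent sources sum as intensities:
L_total = 10·log₁₀(10^(65.1/10) + 10^(67.2/10) + 10^(65.5/10) + 10^(75.0/10)) = 10·log₁₀(43650000) = 76.40 dB SPL.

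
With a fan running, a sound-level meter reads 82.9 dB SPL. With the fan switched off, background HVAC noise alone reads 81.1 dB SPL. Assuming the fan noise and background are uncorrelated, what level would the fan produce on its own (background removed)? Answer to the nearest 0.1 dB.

78.2 dB SPL

Background correction is a power subtraction:
L_src = 10·log₁₀(10^(82.9/10) − 10^(81.1/10)) = 10·log₁₀(66160000) = 78.2 dB SPL.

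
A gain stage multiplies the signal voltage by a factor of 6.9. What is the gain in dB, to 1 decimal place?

16.8 dB

Voltage ratio → dB uses the 20·log₁₀ form:
20·log₁₀(6.9) = 16.8 dB.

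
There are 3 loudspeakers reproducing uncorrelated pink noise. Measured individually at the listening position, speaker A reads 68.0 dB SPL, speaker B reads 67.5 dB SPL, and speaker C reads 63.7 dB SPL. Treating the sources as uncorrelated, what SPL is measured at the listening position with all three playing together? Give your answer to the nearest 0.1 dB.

Add the sources as powers (linear), then convert back to dB:
L_total = 10·log₁₀(10^(68.0/10) + 10^(67.5/10) + 10^(63.7/10)) = 10·log₁₀(14280000) = 71.5 dB SPL.

71.5 dB SPL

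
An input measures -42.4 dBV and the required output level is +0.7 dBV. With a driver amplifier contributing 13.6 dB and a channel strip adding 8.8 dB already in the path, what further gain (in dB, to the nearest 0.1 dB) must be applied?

20.7 dB

The required make-up gain is the shortfall in the dB sum.
G = +0.7 − (-42.4) − 13.6 − 8.8 = 20.7 dB.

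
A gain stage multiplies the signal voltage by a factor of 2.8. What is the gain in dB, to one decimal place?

Voltage is an amplitude quantity, so gain = 20·log₁₀(V_out/V_in).
20·log₁₀(2.8) = 8.9 dB.

8.9 dB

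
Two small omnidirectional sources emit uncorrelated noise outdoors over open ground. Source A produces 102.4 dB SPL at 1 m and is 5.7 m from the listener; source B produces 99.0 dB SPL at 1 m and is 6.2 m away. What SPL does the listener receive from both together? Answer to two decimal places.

At the listener: L_A = 102.4 − 20·log₁₀(5.7) = 87.283 dB; L_B = 99.0 − 20·log₁₀(6.2) = 83.152 dB.
Combined: 10·log₁₀(10^(87.283/10)+10^(83.152/10)) = 88.70 dB SPL.

88.70 dB SPL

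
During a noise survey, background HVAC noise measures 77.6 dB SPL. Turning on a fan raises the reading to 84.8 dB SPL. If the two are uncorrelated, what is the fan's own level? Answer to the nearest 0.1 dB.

83.9 dB SPL

Remove the background by subtracting linear intensities:
L_src = 10·log₁₀(10^(84.8/10) − 10^(77.6/10)) = 10·log₁₀(244500000) = 83.9 dB SPL.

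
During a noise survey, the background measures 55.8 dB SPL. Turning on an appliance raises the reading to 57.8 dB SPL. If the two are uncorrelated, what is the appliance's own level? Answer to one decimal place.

53.5 dB SPL

Subtract intensities: L_src = 10·log₁₀(10^(L_total/10) − 10^(L_bg/10)).
L_src = 10·log₁₀(10^(57.8/10) − 10^(55.8/10)) = 10·log₁₀(222400) = 53.5 dB SPL.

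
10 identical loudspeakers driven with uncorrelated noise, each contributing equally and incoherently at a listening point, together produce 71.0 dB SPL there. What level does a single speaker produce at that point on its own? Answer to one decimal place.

10 equal incoherent sources add 10·log₁₀(10) = 10.00 dB over one source.
L_one = 71.0 − 10.00 = 61.0 dB SPL.

61.0 dB SPL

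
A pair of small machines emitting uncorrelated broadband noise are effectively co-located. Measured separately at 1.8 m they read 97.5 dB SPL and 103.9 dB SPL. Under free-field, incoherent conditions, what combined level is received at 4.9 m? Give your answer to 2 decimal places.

96.10 dB SPL

Combined at 1.8 m: 10·log₁₀(10^(97.5/10)+10^(103.9/10)) = 104.796 dB SPL.
Then apply −20·log₁₀(4.9/1.8) = -8.698 dB → 96.10 dB SPL.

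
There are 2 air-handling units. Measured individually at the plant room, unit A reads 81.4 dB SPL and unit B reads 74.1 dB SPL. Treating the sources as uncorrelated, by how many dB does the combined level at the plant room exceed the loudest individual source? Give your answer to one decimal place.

Add the sources as powers (linear), then convert back to dB:
L_total = 10·log₁₀(10^(81.4/10) + 10^(74.1/10)) = 82.14 dB SPL.
Excess over the loudest (81.4 dB): 82.14 − 81.4 = 0.7 dB.

0.7 dB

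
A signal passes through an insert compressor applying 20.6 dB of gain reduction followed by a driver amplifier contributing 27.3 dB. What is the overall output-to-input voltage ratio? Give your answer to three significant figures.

Net gain = (−20.6) + 27.3 = 6.7 dB.
Voltage ratio = 10^(6.7/20) = 2.16.

2.16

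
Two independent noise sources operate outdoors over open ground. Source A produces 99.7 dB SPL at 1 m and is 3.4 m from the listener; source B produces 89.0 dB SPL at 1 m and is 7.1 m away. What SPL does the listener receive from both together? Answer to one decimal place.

89.2 dB SPL

At the listener: L_A = 99.7 − 20·log₁₀(3.4) = 89.07 dB; L_B = 89.0 − 20·log₁₀(7.1) = 71.97 dB.
Combined: 10·log₁₀(10^(89.07/10)+10^(71.97/10)) = 89.2 dB SPL.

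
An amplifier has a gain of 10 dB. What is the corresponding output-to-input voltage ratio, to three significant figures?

Voltage ratio = 10^(dB/20).
10^(10/20) = 10^(0.5000) = 3.16.

3.16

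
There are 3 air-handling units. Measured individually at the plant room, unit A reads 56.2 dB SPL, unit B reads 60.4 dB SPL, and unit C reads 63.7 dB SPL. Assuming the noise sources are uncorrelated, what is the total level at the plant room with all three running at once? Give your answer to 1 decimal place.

Uncorrelated sources add in intensity (power), not in dB.
L_total = 10·log₁₀(10^(56.2/10) + 10^(60.4/10) + 10^(63.7/10)) = 10·log₁₀(3858000) = 65.9 dB SPL.

65.9 dB SPL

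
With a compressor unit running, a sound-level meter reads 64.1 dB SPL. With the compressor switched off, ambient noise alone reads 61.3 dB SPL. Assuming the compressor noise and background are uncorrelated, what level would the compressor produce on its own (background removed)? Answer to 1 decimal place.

60.9 dB SPL

Background correction is a power subtraction:
L_src = 10·log₁₀(10^(64.1/10) − 10^(61.3/10)) = 10·log₁₀(1221000) = 60.9 dB SPL.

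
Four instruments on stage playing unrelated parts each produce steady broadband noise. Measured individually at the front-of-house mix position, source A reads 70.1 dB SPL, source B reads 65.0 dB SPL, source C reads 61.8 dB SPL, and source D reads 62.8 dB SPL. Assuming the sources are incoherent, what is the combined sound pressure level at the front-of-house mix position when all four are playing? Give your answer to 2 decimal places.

72.26 dB SPL

Incoherent sources sum as intensities:
L_total = 10·log₁₀(10^(70.1/10) + 10^(65.0/10) + 10^(61.8/10) + 10^(62.8/10)) = 10·log₁₀(16810000) = 72.26 dB SPL.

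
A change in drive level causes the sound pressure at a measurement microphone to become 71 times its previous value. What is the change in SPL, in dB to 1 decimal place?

Sound pressure is an amplitude quantity: ΔL = 20·log₁₀(p₂/p₁).
20·log₁₀(71) = 37.0 dB.

37.0 dB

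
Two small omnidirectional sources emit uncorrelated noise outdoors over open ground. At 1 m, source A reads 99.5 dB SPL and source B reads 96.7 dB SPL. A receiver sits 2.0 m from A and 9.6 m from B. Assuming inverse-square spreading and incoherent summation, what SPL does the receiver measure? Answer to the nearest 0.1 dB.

At the listener: L_A = 99.5 − 20·log₁₀(2.0) = 93.48 dB; L_B = 96.7 − 20·log₁₀(9.6) = 77.05 dB.
Combined: 10·log₁₀(10^(93.48/10)+10^(77.05/10)) = 93.6 dB SPL.

93.6 dB SPL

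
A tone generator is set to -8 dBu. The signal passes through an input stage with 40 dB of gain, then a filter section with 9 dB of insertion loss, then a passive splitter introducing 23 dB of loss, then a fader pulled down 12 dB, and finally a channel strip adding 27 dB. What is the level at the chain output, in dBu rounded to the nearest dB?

+15 dBu

In dB, series stages simply add:
-8 + 40 − 9 − 23 − 12 + 27 = +15 dBu.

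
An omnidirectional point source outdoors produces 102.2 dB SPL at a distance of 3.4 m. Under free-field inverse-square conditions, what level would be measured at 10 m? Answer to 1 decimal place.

92.8 dB SPL

Free-field point source: level drops by 20·log₁₀ of the distance ratio.
ΔL = −20·log₁₀(10/3.4) = -9.37 dB, so L₂ = 102.2 + (-9.37) = 92.8 dB SPL.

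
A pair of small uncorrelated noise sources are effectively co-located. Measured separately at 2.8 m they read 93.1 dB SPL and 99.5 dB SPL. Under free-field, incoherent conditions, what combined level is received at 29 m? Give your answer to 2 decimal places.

80.09 dB SPL

Combined at 2.8 m: 10·log₁₀(10^(93.1/10)+10^(99.5/10)) = 100.396 dB SPL.
Then apply −20·log₁₀(29/2.8) = -20.305 dB → 80.09 dB SPL.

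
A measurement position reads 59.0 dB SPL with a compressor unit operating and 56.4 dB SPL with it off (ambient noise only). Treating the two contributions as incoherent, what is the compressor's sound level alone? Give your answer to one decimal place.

Subtract intensities: L_src = 10·log₁₀(10^(L_total/10) − 10^(L_bg/10)).
L_src = 10·log₁₀(10^(59.0/10) − 10^(56.4/10)) = 10·log₁₀(357800) = 55.5 dB SPL.

55.5 dB SPL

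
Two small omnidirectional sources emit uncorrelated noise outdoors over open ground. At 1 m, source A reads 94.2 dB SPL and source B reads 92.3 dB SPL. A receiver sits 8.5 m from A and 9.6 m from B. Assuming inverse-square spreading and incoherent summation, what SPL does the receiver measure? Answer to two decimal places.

77.39 dB SPL

At the listener: L_A = 94.2 − 20·log₁₀(8.5) = 75.612 dB; L_B = 92.3 − 20·log₁₀(9.6) = 72.655 dB.
Combined: 10·log₁₀(10^(75.612/10)+10^(72.655/10)) = 77.39 dB SPL.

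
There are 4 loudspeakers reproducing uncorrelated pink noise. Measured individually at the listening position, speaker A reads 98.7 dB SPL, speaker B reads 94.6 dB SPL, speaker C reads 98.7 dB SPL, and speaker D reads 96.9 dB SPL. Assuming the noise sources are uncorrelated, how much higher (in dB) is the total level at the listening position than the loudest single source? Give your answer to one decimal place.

4.8 dB

Incoherent sources sum as intensities:
L_total = 10·log₁₀(10^(98.7/10) + 10^(94.6/10) + 10^(98.7/10) + 10^(96.9/10)) = 103.54 dB SPL.
Excess over the loudest (98.7 dB): 103.54 − 98.7 = 4.8 dB.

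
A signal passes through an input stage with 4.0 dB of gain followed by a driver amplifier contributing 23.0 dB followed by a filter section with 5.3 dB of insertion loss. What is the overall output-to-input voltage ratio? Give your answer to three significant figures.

Net gain = 4.0 + 23.0 + (−5.3) = 21.7 dB.
Voltage ratio = 10^(21.7/20) = 12.2.

12.2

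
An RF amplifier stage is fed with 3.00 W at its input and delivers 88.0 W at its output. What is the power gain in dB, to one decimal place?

14.7 dB

Power is a power quantity, so gain = 10·log₁₀(P_out/P_in).
10·log₁₀(88.0/3.00) = 10·log₁₀(29.33) = 14.7 dB.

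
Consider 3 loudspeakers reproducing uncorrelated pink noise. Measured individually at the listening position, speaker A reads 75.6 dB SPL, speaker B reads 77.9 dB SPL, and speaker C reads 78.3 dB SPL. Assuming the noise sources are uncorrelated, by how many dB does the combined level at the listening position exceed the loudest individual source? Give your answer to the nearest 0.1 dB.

3.9 dB

Uncorrelated sources add in intensity (power), not in dB.
L_total = 10·log₁₀(10^(75.6/10) + 10^(77.9/10) + 10^(78.3/10)) = 82.19 dB SPL.
Excess over the loudest (78.3 dB): 82.19 − 78.3 = 3.9 dB.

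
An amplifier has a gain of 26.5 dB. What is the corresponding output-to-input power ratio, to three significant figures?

Power ratio = 10^(dB/10).
10^(26.5/10) = 10^(2.650) = 447.

447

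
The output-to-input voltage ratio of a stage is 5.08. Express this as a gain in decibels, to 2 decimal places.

Voltage is an amplitude quantity, so gain = 20·log₁₀(V_out/V_in).
20·log₁₀(5.08) = 14.12 dB.

14.12 dB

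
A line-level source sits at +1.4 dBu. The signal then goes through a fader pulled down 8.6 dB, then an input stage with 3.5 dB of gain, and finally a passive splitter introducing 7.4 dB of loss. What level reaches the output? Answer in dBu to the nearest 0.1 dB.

In dB, series stages simply add:
+1.4 − 8.6 + 3.5 − 7.4 = -11.1 dBu.

-11.1 dBu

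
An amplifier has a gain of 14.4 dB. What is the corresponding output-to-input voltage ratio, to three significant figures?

Voltage ratio = 10^(dB/20).
10^(14.4/20) = 10^(0.7200) = 5.25.

5.25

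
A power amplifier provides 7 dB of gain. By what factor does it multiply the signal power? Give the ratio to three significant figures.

5.01

Power ratio = 10^(dB/10).
10^(7/10) = 10^(0.7000) = 5.01.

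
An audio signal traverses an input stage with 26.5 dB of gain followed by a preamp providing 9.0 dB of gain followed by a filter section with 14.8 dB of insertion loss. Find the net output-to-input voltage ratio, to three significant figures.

Net gain = 26.5 + 9.0 + (−14.8) = 20.7 dB.
Voltage ratio = 10^(20.7/20) = 10.8.

10.8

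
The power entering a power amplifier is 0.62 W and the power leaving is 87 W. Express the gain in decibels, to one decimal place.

Power ratio → dB uses the 10·log₁₀ form:
10·log₁₀(87/0.62) = 10·log₁₀(140.3) = 21.5 dB.

21.5 dB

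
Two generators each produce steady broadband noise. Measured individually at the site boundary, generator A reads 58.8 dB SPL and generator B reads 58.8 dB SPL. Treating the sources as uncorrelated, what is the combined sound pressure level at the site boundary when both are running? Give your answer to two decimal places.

61.81 dB SPL

Add the sources as powers (linear), then convert back to dB:
L_total = 10·log₁₀(10^(58.8/10) + 10^(58.8/10)) = 10·log₁₀(1517000) = 61.81 dB SPL.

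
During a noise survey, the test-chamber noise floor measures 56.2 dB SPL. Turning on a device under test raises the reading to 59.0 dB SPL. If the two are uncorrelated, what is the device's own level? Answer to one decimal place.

Remove the background by subtracting linear intensities:
L_src = 10·log₁₀(10^(59.0/10) − 10^(56.2/10)) = 10·log₁₀(377500) = 55.8 dB SPL.

55.8 dB SPL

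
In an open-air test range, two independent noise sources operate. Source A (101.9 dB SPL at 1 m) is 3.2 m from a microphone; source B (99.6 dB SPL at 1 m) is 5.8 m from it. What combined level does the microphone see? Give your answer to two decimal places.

At the listener: L_A = 101.9 − 20·log₁₀(3.2) = 91.797 dB; L_B = 99.6 − 20·log₁₀(5.8) = 84.331 dB.
Combined: 10·log₁₀(10^(91.797/10)+10^(84.331/10)) = 92.51 dB SPL.

92.51 dB SPL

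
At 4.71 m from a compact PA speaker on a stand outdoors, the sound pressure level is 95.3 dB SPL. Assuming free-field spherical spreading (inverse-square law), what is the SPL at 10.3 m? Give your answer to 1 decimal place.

For a point source in a free field, ΔL = −20·log₁₀(d₂/d₁).
ΔL = −20·log₁₀(10.3/4.71) = -6.80 dB, so L₂ = 95.3 + (-6.80) = 88.5 dB SPL.

88.5 dB SPL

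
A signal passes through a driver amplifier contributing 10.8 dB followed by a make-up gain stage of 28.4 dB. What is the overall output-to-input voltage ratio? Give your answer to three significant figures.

91.2

Net gain = 10.8 + 28.4 = 39.2 dB.
Voltage ratio = 10^(39.2/20) = 91.2.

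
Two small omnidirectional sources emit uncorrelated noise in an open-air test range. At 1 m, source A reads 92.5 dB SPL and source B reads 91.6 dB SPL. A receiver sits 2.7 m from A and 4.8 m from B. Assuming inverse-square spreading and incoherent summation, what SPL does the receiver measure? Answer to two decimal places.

At the listener: L_A = 92.5 − 20·log₁₀(2.7) = 83.873 dB; L_B = 91.6 − 20·log₁₀(4.8) = 77.975 dB.
Combined: 10·log₁₀(10^(83.873/10)+10^(77.975/10)) = 84.87 dB SPL.

84.87 dB SPL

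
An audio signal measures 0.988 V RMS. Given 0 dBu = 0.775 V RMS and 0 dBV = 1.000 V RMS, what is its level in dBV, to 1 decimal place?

dBV = 20·log₁₀(V / 1.000 V).
20·log₁₀(0.988/1.000) = -0.1 dBV.

-0.1 dBV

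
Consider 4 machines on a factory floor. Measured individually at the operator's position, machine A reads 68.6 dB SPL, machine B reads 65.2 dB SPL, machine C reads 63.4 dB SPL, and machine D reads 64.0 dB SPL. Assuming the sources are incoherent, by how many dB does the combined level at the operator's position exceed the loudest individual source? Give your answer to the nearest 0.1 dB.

Uncorrelated sources add in intensity (power), not in dB.
L_total = 10·log₁₀(10^(68.6/10) + 10^(65.2/10) + 10^(63.4/10) + 10^(64.0/10)) = 71.83 dB SPL.
Excess over the loudest (68.6 dB): 71.83 − 68.6 = 3.2 dB.

3.2 dB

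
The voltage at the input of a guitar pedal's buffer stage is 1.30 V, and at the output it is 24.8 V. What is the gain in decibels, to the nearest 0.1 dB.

25.6 dB

Voltage ratio → dB uses the 20·log₁₀ form:
20·log₁₀(24.8/1.30) = 20·log₁₀(19.08) = 25.6 dB.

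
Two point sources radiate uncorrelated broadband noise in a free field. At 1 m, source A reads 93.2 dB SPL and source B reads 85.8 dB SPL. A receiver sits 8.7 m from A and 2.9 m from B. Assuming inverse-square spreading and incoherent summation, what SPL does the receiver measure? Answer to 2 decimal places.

At the listener: L_A = 93.2 − 20·log₁₀(8.7) = 74.410 dB; L_B = 85.8 − 20·log₁₀(2.9) = 76.552 dB.
Combined: 10·log₁₀(10^(74.410/10)+10^(76.552/10)) = 78.62 dB SPL.

78.62 dB SPL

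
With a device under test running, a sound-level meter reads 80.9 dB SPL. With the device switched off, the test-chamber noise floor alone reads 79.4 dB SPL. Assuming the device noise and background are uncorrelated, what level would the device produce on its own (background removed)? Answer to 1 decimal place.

Background correction is a power subtraction:
L_src = 10·log₁₀(10^(80.9/10) − 10^(79.4/10)) = 10·log₁₀(35930000) = 75.6 dB SPL.

75.6 dB SPL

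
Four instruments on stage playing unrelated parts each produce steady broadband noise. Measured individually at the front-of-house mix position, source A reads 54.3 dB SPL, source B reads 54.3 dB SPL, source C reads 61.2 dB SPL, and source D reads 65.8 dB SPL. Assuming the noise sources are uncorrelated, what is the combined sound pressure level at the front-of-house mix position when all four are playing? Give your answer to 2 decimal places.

Uncorrelated sources add in intensity (power), not in dB.
L_total = 10·log₁₀(10^(54.3/10) + 10^(54.3/10) + 10^(61.2/10) + 10^(65.8/10)) = 10·log₁₀(5658000) = 67.53 dB SPL.

67.53 dB SPL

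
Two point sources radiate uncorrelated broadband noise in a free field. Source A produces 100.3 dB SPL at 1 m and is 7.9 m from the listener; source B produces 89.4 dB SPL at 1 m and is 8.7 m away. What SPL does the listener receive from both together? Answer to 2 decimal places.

At the listener: L_A = 100.3 − 20·log₁₀(7.9) = 82.347 dB; L_B = 89.4 − 20·log₁₀(8.7) = 70.610 dB.
Combined: 10·log₁₀(10^(82.347/10)+10^(70.610/10)) = 82.63 dB SPL.

82.63 dB SPL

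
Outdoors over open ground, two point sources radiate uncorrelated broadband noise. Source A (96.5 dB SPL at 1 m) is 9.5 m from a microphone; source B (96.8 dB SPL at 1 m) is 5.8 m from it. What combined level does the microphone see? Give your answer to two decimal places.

At the listener: L_A = 96.5 − 20·log₁₀(9.5) = 76.946 dB; L_B = 96.8 − 20·log₁₀(5.8) = 81.531 dB.
Combined: 10·log₁₀(10^(76.946/10)+10^(81.531/10)) = 82.83 dB SPL.

82.83 dB SPL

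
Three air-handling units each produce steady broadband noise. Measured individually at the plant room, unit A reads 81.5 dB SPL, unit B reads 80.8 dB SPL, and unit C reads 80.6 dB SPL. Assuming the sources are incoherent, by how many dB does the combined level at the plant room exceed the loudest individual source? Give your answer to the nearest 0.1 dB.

4.3 dB

Add the sources as powers (linear), then convert back to dB:
L_total = 10·log₁₀(10^(81.5/10) + 10^(80.8/10) + 10^(80.6/10)) = 85.76 dB SPL.
Excess over the loudest (81.5 dB): 85.76 − 81.5 = 4.3 dB.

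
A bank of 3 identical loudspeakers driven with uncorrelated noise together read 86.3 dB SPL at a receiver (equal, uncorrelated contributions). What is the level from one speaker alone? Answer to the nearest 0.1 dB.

3 equal incoherent sources add 10·log₁₀(3) = 4.77 dB over one source.
L_one = 86.3 − 4.77 = 81.5 dB SPL.

81.5 dB SPL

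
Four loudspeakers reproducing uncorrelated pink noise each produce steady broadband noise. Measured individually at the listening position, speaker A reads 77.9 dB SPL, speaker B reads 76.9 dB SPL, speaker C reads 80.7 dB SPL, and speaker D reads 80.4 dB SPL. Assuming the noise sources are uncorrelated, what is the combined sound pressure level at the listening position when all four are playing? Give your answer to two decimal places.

85.29 dB SPL

Incoherent sources sum as intensities:
L_total = 10·log₁₀(10^(77.9/10) + 10^(76.9/10) + 10^(80.7/10) + 10^(80.4/10)) = 10·log₁₀(337800000) = 85.29 dB SPL.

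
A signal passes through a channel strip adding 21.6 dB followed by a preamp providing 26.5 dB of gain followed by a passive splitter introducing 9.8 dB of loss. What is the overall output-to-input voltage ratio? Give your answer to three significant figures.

Net gain = 21.6 + 26.5 + (−9.8) = 38.3 dB.
Voltage ratio = 10^(38.3/20) = 82.2.

82.2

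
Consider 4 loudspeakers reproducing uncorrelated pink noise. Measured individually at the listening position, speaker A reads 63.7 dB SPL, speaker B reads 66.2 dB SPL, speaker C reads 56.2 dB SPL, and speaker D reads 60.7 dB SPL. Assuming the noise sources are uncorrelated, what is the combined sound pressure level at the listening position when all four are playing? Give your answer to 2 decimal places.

69.09 dB SPL

Add the sources as powers (linear), then convert back to dB:
L_total = 10·log₁₀(10^(63.7/10) + 10^(66.2/10) + 10^(56.2/10) + 10^(60.7/10)) = 10·log₁₀(8105000) = 69.09 dB SPL.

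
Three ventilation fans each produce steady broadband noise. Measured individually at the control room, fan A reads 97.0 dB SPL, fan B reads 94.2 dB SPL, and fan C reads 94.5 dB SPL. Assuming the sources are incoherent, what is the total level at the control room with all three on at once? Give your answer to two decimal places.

100.20 dB SPL

Uncorrelated sources add in intensity (power), not in dB.
L_total = 10·log₁₀(10^(97.0/10) + 10^(94.2/10) + 10^(94.5/10)) = 10·log₁₀(10461000000) = 100.20 dB SPL.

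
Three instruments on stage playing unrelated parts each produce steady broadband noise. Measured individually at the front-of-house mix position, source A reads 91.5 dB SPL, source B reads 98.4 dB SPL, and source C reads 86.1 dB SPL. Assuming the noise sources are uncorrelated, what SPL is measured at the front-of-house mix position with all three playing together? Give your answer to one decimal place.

99.4 dB SPL

Add the sources as powers (linear), then convert back to dB:
L_total = 10·log₁₀(10^(91.5/10) + 10^(98.4/10) + 10^(86.1/10)) = 10·log₁₀(8738000000) = 99.4 dB SPL.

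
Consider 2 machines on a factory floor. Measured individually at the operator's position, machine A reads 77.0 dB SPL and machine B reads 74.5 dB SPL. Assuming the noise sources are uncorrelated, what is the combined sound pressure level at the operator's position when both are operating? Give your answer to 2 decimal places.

78.94 dB SPL

Incoherent sources sum as intensities:
L_total = 10·log₁₀(10^(77.0/10) + 10^(74.5/10)) = 10·log₁₀(78300000) = 78.94 dB SPL.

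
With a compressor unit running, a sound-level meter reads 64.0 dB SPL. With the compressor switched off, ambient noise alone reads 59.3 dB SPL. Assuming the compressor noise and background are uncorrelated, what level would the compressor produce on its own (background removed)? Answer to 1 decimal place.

62.2 dB SPL

Background correction is a power subtraction:
L_src = 10·log₁₀(10^(64.0/10) − 10^(59.3/10)) = 10·log₁₀(1661000) = 62.2 dB SPL.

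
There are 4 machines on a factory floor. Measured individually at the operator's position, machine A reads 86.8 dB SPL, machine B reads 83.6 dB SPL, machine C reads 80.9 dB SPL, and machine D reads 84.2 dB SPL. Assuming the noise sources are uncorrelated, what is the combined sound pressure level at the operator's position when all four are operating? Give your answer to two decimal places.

Uncorrelated sources add in intensity (power), not in dB.
L_total = 10·log₁₀(10^(86.8/10) + 10^(83.6/10) + 10^(80.9/10) + 10^(84.2/10)) = 10·log₁₀(1094000000) = 90.39 dB SPL.

90.39 dB SPL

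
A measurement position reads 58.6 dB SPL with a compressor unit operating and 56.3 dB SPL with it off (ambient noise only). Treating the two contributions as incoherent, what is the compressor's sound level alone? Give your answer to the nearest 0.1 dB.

54.7 dB SPL

Subtract intensities: L_src = 10·log₁₀(10^(L_total/10) − 10^(L_bg/10)).
L_src = 10·log₁₀(10^(58.6/10) − 10^(56.3/10)) = 10·log₁₀(297900) = 54.7 dB SPL.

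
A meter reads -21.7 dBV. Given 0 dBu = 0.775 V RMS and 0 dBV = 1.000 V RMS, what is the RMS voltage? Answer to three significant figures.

V = 1.000 V × 10^(-21.7/20).
= 1.000 × 0.08222 = 0.0822 V.

0.0822 V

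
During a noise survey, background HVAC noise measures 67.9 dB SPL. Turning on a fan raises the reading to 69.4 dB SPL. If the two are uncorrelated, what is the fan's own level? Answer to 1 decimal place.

Background correction is a power subtraction:
L_src = 10·log₁₀(10^(69.4/10) − 10^(67.9/10)) = 10·log₁₀(2544000) = 64.1 dB SPL.

64.1 dB SPL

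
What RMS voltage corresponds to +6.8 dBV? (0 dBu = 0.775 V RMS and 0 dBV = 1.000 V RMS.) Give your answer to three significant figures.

2.19 V

V = 1.000 V × 10^(+6.8/20).
= 1.000 × 2.188 = 2.19 V.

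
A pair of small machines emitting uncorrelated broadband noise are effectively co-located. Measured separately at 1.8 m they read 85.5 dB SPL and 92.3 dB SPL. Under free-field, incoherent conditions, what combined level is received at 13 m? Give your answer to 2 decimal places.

75.95 dB SPL

Combined at 1.8 m: 10·log₁₀(10^(85.5/10)+10^(92.3/10)) = 93.124 dB SPL.
Then apply −20·log₁₀(13/1.8) = -17.173 dB → 75.95 dB SPL.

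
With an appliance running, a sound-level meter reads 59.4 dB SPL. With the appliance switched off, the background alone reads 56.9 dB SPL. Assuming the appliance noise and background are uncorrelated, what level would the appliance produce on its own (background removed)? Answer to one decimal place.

Remove the background by subtracting linear intensities:
L_src = 10·log₁₀(10^(59.4/10) − 10^(56.9/10)) = 10·log₁₀(381200) = 55.8 dB SPL.

55.8 dB SPL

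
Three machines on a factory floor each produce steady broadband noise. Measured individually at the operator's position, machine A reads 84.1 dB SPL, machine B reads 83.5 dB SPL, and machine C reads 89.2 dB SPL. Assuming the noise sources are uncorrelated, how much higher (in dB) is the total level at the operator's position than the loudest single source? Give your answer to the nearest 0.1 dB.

Uncorrelated sources add in intensity (power), not in dB.
L_total = 10·log₁₀(10^(84.1/10) + 10^(83.5/10) + 10^(89.2/10)) = 91.18 dB SPL.
Excess over the loudest (89.2 dB): 91.18 − 89.2 = 2.0 dB.

2.0 dB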